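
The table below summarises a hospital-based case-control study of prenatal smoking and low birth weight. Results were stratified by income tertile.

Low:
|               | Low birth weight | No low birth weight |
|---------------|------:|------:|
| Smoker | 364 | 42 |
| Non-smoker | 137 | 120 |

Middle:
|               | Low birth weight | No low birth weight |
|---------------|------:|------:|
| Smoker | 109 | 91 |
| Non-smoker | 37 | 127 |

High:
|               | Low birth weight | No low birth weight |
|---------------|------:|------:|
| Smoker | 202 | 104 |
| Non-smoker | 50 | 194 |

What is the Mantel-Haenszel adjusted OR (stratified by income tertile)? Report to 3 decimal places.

OR_MH = Σ(aᵢdᵢ/nᵢ) / Σ(bᵢcᵢ/nᵢ), where nᵢ is the stratum total.
Stratum 1 (Low): n = 663; a·d/n = 364·120/663 = 65.8824; b·c/n = 42·137/663 = 8.6787
Stratum 2 (Middle): n = 364; a·d/n = 109·127/364 = 38.0302; b·c/n = 91·37/364 = 9.2500
Stratum 3 (High): n = 550; a·d/n = 202·194/550 = 71.2509; b·c/n = 104·50/550 = 9.4545
OR_MH = (65.8824 + 38.0302 + 71.2509) / (8.6787 + 9.2500 + 9.4545) = 175.1635 / 27.3833 = 6.39673

6.397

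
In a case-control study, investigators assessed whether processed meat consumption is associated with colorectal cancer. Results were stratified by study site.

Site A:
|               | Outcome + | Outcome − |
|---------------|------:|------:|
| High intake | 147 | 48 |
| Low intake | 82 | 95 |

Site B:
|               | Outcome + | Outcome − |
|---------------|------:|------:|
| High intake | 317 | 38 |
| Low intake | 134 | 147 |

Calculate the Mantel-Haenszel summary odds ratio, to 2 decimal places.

OR_MH = Σ(aᵢdᵢ/nᵢ) / Σ(bᵢcᵢ/nᵢ), where nᵢ is the stratum total.
Stratum 1 (Site A): n = 372; a·d/n = 147·95/372 = 37.5403; b·c/n = 48·82/372 = 10.5806
Stratum 2 (Site B): n = 636; a·d/n = 317·147/636 = 73.2689; b·c/n = 38·134/636 = 8.0063
OR_MH = (37.5403 + 73.2689) / (10.5806 + 8.0063) = 110.8092 / 18.5869 = 5.96167

5.96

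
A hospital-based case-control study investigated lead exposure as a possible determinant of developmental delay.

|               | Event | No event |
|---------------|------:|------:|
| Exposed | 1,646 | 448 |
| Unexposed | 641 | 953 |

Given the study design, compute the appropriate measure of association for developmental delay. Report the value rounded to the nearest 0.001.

5.462

Cells: a = 1646, b = 448, c = 641, d = 953.
This is a hospital-based case-control study: participants were sampled on outcome status, so risks in the source population cannot be estimated directly — relative risk is not valid here. The odds ratio is the appropriate measure.
OR = (a·d)/(b·c) = (1646 × 953) / (448 × 641) = 1568638 / 287168 = 5.46244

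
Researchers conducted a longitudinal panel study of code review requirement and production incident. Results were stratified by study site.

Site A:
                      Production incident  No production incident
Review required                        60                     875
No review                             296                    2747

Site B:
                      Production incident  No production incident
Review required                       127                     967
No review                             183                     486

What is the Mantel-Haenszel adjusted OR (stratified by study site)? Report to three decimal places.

OR_MH = Σ(aᵢdᵢ/nᵢ) / Σ(bᵢcᵢ/nᵢ), where nᵢ is the stratum total.
Stratum 1 (Site A): n = 3978; a·d/n = 60·2747/3978 = 41.4329; b·c/n = 875·296/3978 = 65.1081
Stratum 2 (Site B): n = 1763; a·d/n = 127·486/1763 = 35.0096; b·c/n = 967·183/1763 = 100.3749
OR_MH = (41.4329 + 35.0096) / (65.1081 + 100.3749) = 76.4425 / 165.4830 = 0.46194

0.462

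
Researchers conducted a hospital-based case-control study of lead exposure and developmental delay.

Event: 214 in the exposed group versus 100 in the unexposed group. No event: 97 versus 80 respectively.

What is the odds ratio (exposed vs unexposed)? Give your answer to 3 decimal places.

From the description: a = 214, b = 97, c = 100, d = 80.
OR = (a·d)/(b·c) = (214 × 80) / (97 × 100) = 17120 / 9700 = 1.76495
The odds of developmental delay are about 1.76 times as high in the exposed group.

1.765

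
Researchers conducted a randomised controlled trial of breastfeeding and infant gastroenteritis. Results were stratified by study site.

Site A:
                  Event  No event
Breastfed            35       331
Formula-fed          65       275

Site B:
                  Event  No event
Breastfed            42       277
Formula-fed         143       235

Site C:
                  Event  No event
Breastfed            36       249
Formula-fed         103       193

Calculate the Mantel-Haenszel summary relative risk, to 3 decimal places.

RR_MH = Σ(aᵢ·n₀ᵢ/nᵢ) / Σ(cᵢ·n₁ᵢ/nᵢ), with n₁ᵢ = aᵢ+bᵢ (exposed), n₀ᵢ = cᵢ+dᵢ (unexposed), nᵢ = n₁ᵢ+n₀ᵢ.
Stratum 1 (Site A): n₁ = 366, n₀ = 340, n = 706; a·n₀/n = 35·340/706 = 16.8555; c·n₁/n = 65·366/706 = 33.6969
Stratum 2 (Site B): n₁ = 319, n₀ = 378, n = 697; a·n₀/n = 42·378/697 = 22.7776; c·n₁/n = 143·319/697 = 65.4476
Stratum 3 (Site C): n₁ = 285, n₀ = 296, n = 581; a·n₀/n = 36·296/581 = 18.3408; c·n₁/n = 103·285/581 = 50.5250
RR_MH = (16.8555 + 22.7776 + 18.3408) / (33.6969 + 65.4476 + 50.5250) = 57.9739 / 149.6695 = 0.38735

0.387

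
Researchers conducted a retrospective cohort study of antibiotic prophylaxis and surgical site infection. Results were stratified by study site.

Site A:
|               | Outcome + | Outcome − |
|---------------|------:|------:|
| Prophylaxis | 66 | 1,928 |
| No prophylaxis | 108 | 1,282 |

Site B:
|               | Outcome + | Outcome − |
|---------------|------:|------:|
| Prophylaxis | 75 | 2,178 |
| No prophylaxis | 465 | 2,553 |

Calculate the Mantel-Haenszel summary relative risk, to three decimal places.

0.267

RR_MH = Σ(aᵢ·n₀ᵢ/nᵢ) / Σ(cᵢ·n₁ᵢ/nᵢ), with n₁ᵢ = aᵢ+bᵢ (exposed), n₀ᵢ = cᵢ+dᵢ (unexposed), nᵢ = n₁ᵢ+n₀ᵢ.
Stratum 1 (Site A): n₁ = 1994, n₀ = 1390, n = 3384; a·n₀/n = 66·1390/3384 = 27.1099; c·n₁/n = 108·1994/3384 = 63.6383
Stratum 2 (Site B): n₁ = 2253, n₀ = 3018, n = 5271; a·n₀/n = 75·3018/5271 = 42.9425; c·n₁/n = 465·2253/5271 = 198.7564
RR_MH = (27.1099 + 42.9425) / (63.6383 + 198.7564) = 70.0524 / 262.3947 = 0.26697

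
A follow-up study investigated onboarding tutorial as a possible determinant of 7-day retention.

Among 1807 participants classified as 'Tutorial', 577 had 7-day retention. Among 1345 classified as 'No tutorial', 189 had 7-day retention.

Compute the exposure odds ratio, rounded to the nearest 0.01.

2.87

From the description: a = 577, b = 1230, c = 189, d = 1156.
OR = (a·d)/(b·c) = (577 × 1156) / (1230 × 189) = 667012 / 232470 = 2.86924
The odds of 7-day retention are about 2.87 times as high in the tutorial group.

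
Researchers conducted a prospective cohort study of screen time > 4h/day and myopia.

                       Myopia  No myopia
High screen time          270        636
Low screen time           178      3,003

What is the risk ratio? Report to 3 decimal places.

Cells: a = 270, b = 636, c = 178, d = 3003.
Risk in exposed = 270/906 = 0.29801; risk in unexposed = 178/3181 = 0.05596.
RR = 0.29801 / 0.05596 = 5.32573
The risk among the exposed is 5.33 times that among the unexposed.

5.326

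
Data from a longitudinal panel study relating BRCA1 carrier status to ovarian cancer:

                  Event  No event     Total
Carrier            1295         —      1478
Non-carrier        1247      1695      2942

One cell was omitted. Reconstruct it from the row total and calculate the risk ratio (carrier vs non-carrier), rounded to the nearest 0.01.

The missing cell is in the exposed row: 1478 − 1295 = 183.
So a = 1295, b = 183, c = 1247, d = 1695.
RR = [a/(a+b)] / [c/(c+d)] = (1295/1478) / (1247/2942) = 0.87618/0.42386 = 2.06715

2.07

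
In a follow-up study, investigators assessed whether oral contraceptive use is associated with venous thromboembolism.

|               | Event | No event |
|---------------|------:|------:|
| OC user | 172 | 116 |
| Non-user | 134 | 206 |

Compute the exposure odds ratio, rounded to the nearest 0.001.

2.279

Cells: a = 172, b = 116, c = 134, d = 206.
OR = (a·d)/(b·c) = (172 × 206) / (116 × 134) = 35432 / 15544 = 2.27946
The odds of venous thromboembolism are about 2.28 times as high in the oc user group.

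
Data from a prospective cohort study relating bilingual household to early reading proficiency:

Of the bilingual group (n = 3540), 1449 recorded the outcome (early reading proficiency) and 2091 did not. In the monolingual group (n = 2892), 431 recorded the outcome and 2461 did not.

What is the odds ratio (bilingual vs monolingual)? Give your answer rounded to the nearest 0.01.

From the description: a = 1449, b = 2091, c = 431, d = 2461.
OR = (a·d)/(b·c) = (1449 × 2461) / (2091 × 431) = 3565989 / 901221 = 3.95684
The odds of early reading proficiency are about 3.96 times as high in the bilingual group.

3.96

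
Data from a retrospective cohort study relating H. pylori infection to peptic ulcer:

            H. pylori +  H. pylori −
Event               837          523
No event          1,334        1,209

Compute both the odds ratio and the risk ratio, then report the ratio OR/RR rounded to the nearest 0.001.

1.136

Reading the table with exposure as columns: a = 837 (H. pylori +, case), b = 1334 (H. pylori +, non-case), c = 523 (H. pylori −, case), d = 1209.
OR = (837·1209)/(1334·523) = 1011933/697682 = 1.45042
Risk in exposed = 837/2171 = 0.38554; risk in unexposed = 523/1732 = 0.30196; RR = 1.27677
OR/RR = 1.45042 / 1.27677 = 1.13601
The outcome is not rare, so the OR lies further from 1 than the RR.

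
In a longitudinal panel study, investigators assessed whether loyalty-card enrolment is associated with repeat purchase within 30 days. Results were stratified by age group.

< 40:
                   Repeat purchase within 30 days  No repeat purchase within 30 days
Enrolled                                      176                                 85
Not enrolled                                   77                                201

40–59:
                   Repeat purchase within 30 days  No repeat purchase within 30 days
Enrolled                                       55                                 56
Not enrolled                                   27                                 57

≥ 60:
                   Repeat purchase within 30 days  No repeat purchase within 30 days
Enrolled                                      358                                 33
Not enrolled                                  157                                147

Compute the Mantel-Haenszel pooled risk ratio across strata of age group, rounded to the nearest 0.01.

1.92

RR_MH = Σ(aᵢ·n₀ᵢ/nᵢ) / Σ(cᵢ·n₁ᵢ/nᵢ), with n₁ᵢ = aᵢ+bᵢ (exposed), n₀ᵢ = cᵢ+dᵢ (unexposed), nᵢ = n₁ᵢ+n₀ᵢ.
Stratum 1 (< 40): n₁ = 261, n₀ = 278, n = 539; a·n₀/n = 176·278/539 = 90.7755; c·n₁/n = 77·261/539 = 37.2857
Stratum 2 (40–59): n₁ = 111, n₀ = 84, n = 195; a·n₀/n = 55·84/195 = 23.6923; c·n₁/n = 27·111/195 = 15.3692
Stratum 3 (≥ 60): n₁ = 391, n₀ = 304, n = 695; a·n₀/n = 358·304/695 = 156.5928; c·n₁/n = 157·391/695 = 88.3266
RR_MH = (90.7755 + 23.6923 + 156.5928) / (37.2857 + 15.3692 + 88.3266) = 271.0606 / 140.9816 = 1.92267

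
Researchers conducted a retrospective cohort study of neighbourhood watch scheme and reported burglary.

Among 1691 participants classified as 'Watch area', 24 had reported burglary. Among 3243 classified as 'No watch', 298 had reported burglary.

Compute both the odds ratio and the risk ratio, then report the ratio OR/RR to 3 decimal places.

0.921

From the description: a = 24, b = 1667, c = 298, d = 2945.
OR = (24·2945)/(1667·298) = 70680/496766 = 0.14228
Risk in exposed = 24/1691 = 0.01419; risk in unexposed = 298/3243 = 0.09189; RR = 0.15445
OR/RR = 0.14228 / 0.15445 = 0.92118
The outcome is rare in both groups, so OR ≈ RR (ratio near 1).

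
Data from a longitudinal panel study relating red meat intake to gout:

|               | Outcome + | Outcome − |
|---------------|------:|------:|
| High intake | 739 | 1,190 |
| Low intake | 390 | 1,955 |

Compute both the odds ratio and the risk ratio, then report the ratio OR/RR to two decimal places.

Cells: a = 739, b = 1190, c = 390, d = 1955.
OR = (739·1955)/(1190·390) = 1444745/464100 = 3.11300
Risk in exposed = 739/1929 = 0.38310; risk in unexposed = 390/2345 = 0.16631; RR = 2.30351
OR/RR = 3.11300 / 2.30351 = 1.35142
The outcome is not rare, so the OR lies further from 1 than the RR.

1.35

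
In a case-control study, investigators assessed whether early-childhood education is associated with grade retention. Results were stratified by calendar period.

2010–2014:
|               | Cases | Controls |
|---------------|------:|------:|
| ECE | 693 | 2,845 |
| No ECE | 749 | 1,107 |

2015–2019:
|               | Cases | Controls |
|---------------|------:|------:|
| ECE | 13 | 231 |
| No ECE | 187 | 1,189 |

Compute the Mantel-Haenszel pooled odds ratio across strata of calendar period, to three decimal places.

0.360

OR_MH = Σ(aᵢdᵢ/nᵢ) / Σ(bᵢcᵢ/nᵢ), where nᵢ is the stratum total.
Stratum 1 (2010–2014): n = 5394; a·d/n = 693·1107/5394 = 142.2230; b·c/n = 2845·749/5394 = 395.0510
Stratum 2 (2015–2019): n = 1620; a·d/n = 13·1189/1620 = 9.5414; b·c/n = 231·187/1620 = 26.6648
OR_MH = (142.2230 + 9.5414) / (395.0510 + 26.6648) = 151.7644 / 421.7158 = 0.35987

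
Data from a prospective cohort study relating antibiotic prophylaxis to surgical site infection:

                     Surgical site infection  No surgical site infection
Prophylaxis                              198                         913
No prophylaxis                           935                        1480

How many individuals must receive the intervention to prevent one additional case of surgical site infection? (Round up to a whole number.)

Risk in treated group = 198/1111 = 0.17822; risk in control = 935/2415 = 0.38716.
Absolute risk reduction = 0.38716 − 0.17822 = 0.20895
NNT = 1 / ARR = 1 / 0.20895 = 4.786 → round up → 5

5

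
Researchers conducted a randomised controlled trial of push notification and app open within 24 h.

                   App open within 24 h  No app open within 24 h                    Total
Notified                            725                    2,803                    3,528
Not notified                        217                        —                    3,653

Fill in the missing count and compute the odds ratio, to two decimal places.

The missing cell is in the unexposed row: 3653 − 217 = 3436.
So a = 725, b = 2803, c = 217, d = 3436.
OR = (a·d)/(b·c) = (725 × 3436) / (2803 × 217) = 2491100 / 608251 = 4.09551

4.10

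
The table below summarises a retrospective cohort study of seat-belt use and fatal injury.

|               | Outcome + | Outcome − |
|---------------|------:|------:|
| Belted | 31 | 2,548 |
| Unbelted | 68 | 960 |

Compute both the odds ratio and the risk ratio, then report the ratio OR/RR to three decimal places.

0.945

Cells: a = 31, b = 2548, c = 68, d = 960.
OR = (31·960)/(2548·68) = 29760/173264 = 0.17176
Risk in exposed = 31/2579 = 0.01202; risk in unexposed = 68/1028 = 0.06615; RR = 0.18172
OR/RR = 0.17176 / 0.18172 = 0.94521
The outcome is rare in both groups, so OR ≈ RR (ratio near 1).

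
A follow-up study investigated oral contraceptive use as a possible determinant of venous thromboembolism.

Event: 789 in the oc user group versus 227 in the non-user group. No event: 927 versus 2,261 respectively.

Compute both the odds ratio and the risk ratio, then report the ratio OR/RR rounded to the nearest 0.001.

From the description: a = 789, b = 927, c = 227, d = 2261.
OR = (789·2261)/(927·227) = 1783929/210429 = 8.47758
Risk in exposed = 789/1716 = 0.45979; risk in unexposed = 227/2488 = 0.09124; RR = 5.03946
OR/RR = 8.47758 / 5.03946 = 1.68224
The outcome is not rare, so the OR lies further from 1 than the RR.

1.682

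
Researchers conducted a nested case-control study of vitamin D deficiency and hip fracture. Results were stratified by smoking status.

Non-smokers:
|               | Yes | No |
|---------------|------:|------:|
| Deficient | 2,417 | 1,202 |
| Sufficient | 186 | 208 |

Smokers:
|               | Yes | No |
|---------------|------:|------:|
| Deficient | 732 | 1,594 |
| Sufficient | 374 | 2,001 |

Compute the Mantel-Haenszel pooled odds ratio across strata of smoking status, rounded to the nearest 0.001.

2.393

OR_MH = Σ(aᵢdᵢ/nᵢ) / Σ(bᵢcᵢ/nᵢ), where nᵢ is the stratum total.
Stratum 1 (Non-smokers): n = 4013; a·d/n = 2417·208/4013 = 125.2769; b·c/n = 1202·186/4013 = 55.7119
Stratum 2 (Smokers): n = 4701; a·d/n = 732·2001/4701 = 311.5788; b·c/n = 1594·374/4701 = 126.8147
OR_MH = (125.2769 + 311.5788) / (55.7119 + 126.8147) = 436.8557 / 182.5267 = 2.39338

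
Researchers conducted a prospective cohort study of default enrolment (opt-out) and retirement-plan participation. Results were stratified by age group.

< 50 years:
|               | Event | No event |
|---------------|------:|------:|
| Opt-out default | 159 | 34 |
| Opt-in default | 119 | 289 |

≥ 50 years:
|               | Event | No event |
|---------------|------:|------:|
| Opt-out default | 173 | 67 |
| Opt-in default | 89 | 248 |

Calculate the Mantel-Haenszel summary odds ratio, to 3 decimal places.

OR_MH = Σ(aᵢdᵢ/nᵢ) / Σ(bᵢcᵢ/nᵢ), where nᵢ is the stratum total.
Stratum 1 (< 50 years): n = 601; a·d/n = 159·289/601 = 76.4576; b·c/n = 34·119/601 = 6.7321
Stratum 2 (≥ 50 years): n = 577; a·d/n = 173·248/577 = 74.3570; b·c/n = 67·89/577 = 10.3345
OR_MH = (76.4576 + 74.3570) / (6.7321 + 10.3345) = 150.8146 / 17.0666 = 8.83683

8.837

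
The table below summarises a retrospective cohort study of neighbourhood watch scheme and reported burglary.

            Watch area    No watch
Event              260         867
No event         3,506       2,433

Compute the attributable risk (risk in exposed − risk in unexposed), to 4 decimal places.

-0.1937

Reading the table with exposure as columns: a = 260 (Watch area, case), b = 3506 (Watch area, non-case), c = 867 (No watch, case), d = 2433.
Risk in exposed = 260/3766 = 0.069039; risk in unexposed = 867/3300 = 0.262727.
Risk difference = 0.069039 − 0.262727 = -0.193689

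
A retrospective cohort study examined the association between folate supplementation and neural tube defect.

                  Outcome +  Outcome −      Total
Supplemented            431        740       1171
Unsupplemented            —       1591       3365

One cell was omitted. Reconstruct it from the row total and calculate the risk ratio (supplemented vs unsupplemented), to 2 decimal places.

0.70

The missing cell is in the unexposed row: 3365 − 1591 = 1774.
So a = 431, b = 740, c = 1774, d = 1591.
RR = [a/(a+b)] / [c/(c+d)] = (431/1171) / (1774/3365) = 0.36806/0.52719 = 0.69815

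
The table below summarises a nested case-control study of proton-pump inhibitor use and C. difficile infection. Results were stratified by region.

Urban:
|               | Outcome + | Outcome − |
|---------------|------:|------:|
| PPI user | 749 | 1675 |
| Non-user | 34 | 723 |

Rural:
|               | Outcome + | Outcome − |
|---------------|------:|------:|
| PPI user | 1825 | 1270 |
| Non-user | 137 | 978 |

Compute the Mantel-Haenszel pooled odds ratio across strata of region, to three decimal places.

OR_MH = Σ(aᵢdᵢ/nᵢ) / Σ(bᵢcᵢ/nᵢ), where nᵢ is the stratum total.
Stratum 1 (Urban): n = 3181; a·d/n = 749·723/3181 = 170.2380; b·c/n = 1675·34/3181 = 17.9032
Stratum 2 (Rural): n = 4210; a·d/n = 1825·978/4210 = 423.9549; b·c/n = 1270·137/4210 = 41.3278
OR_MH = (170.2380 + 423.9549) / (17.9032 + 41.3278) = 594.1928 / 59.2310 = 10.03179

10.032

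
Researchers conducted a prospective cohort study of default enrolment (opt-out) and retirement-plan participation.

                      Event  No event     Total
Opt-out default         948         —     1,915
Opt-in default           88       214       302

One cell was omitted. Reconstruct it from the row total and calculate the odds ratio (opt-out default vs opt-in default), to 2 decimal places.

2.38

The missing cell is in the exposed row: 1915 − 948 = 967.
So a = 948, b = 967, c = 88, d = 214.
OR = (a·d)/(b·c) = (948 × 214) / (967 × 88) = 202872 / 85096 = 2.38404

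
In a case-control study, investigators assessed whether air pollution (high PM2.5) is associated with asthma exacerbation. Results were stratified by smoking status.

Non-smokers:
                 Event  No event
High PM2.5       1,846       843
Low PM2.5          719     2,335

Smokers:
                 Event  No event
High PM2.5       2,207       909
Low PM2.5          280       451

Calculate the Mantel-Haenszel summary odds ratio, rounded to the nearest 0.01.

OR_MH = Σ(aᵢdᵢ/nᵢ) / Σ(bᵢcᵢ/nᵢ), where nᵢ is the stratum total.
Stratum 1 (Non-smokers): n = 5743; a·d/n = 1846·2335/5743 = 750.5502; b·c/n = 843·719/5743 = 105.5401
Stratum 2 (Smokers): n = 3847; a·d/n = 2207·451/3847 = 258.7359; b·c/n = 909·280/3847 = 66.1606
OR_MH = (750.5502 + 258.7359) / (105.5401 + 66.1606) = 1009.2861 / 171.7008 = 5.87817

5.88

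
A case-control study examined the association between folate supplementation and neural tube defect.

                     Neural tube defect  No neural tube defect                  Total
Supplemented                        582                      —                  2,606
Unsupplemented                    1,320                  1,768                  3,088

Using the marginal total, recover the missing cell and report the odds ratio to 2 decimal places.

The missing cell is in the exposed row: 2606 − 582 = 2024.
So a = 582, b = 2024, c = 1320, d = 1768.
OR = (a·d)/(b·c) = (582 × 1768) / (2024 × 1320) = 1028976 / 2671680 = 0.38514

0.39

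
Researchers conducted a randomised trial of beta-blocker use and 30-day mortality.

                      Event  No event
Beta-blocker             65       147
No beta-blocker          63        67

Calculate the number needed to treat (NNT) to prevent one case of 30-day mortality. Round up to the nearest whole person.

6

Risk in treated group = 65/212 = 0.30660; risk in control = 63/130 = 0.48462.
Absolute risk reduction = 0.48462 − 0.30660 = 0.17801
NNT = 1 / ARR = 1 / 0.17801 = 5.618 → round up → 6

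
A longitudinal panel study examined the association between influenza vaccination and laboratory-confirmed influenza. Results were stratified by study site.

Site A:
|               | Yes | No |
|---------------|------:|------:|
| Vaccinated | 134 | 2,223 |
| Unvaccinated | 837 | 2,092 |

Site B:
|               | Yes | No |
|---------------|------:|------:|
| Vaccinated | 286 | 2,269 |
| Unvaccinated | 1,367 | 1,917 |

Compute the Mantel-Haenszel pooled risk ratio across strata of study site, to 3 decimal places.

RR_MH = Σ(aᵢ·n₀ᵢ/nᵢ) / Σ(cᵢ·n₁ᵢ/nᵢ), with n₁ᵢ = aᵢ+bᵢ (exposed), n₀ᵢ = cᵢ+dᵢ (unexposed), nᵢ = n₁ᵢ+n₀ᵢ.
Stratum 1 (Site A): n₁ = 2357, n₀ = 2929, n = 5286; a·n₀/n = 134·2929/5286 = 74.2501; c·n₁/n = 837·2357/5286 = 373.2140
Stratum 2 (Site B): n₁ = 2555, n₀ = 3284, n = 5839; a·n₀/n = 286·3284/5839 = 160.8536; c·n₁/n = 1367·2555/5839 = 598.1649
RR_MH = (74.2501 + 160.8536) / (373.2140 + 598.1649) = 235.1037 / 971.3789 = 0.24203

0.242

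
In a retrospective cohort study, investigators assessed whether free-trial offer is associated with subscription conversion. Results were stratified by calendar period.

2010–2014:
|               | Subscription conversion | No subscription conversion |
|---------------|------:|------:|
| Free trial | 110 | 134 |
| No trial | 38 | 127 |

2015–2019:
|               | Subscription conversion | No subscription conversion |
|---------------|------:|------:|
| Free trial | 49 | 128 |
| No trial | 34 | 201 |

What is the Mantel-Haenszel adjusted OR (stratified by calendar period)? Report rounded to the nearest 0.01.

2.52

OR_MH = Σ(aᵢdᵢ/nᵢ) / Σ(bᵢcᵢ/nᵢ), where nᵢ is the stratum total.
Stratum 1 (2010–2014): n = 409; a·d/n = 110·127/409 = 34.1565; b·c/n = 134·38/409 = 12.4499
Stratum 2 (2015–2019): n = 412; a·d/n = 49·201/412 = 23.9053; b·c/n = 128·34/412 = 10.5631
OR_MH = (34.1565 + 23.9053) / (12.4499 + 10.5631) = 58.0618 / 23.0130 = 2.52300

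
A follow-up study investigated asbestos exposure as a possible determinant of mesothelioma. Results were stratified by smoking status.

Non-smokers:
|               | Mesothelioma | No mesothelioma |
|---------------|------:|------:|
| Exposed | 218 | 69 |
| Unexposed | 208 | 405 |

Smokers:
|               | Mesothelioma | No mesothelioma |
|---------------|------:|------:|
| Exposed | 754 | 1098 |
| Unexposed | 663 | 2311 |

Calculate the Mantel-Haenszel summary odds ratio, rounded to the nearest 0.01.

2.75

OR_MH = Σ(aᵢdᵢ/nᵢ) / Σ(bᵢcᵢ/nᵢ), where nᵢ is the stratum total.
Stratum 1 (Non-smokers): n = 900; a·d/n = 218·405/900 = 98.1000; b·c/n = 69·208/900 = 15.9467
Stratum 2 (Smokers): n = 4826; a·d/n = 754·2311/4826 = 361.0638; b·c/n = 1098·663/4826 = 150.8442
OR_MH = (98.1000 + 361.0638) / (15.9467 + 150.8442) = 459.1638 / 166.7908 = 2.75293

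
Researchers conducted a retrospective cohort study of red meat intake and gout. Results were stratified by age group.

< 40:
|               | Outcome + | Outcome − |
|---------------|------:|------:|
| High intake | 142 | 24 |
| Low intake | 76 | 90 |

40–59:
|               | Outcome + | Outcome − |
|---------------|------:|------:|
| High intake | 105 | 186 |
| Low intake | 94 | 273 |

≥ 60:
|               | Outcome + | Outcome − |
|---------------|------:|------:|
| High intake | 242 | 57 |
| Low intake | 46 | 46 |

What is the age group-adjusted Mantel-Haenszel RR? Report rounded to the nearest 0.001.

RR_MH = Σ(aᵢ·n₀ᵢ/nᵢ) / Σ(cᵢ·n₁ᵢ/nᵢ), with n₁ᵢ = aᵢ+bᵢ (exposed), n₀ᵢ = cᵢ+dᵢ (unexposed), nᵢ = n₁ᵢ+n₀ᵢ.
Stratum 1 (< 40): n₁ = 166, n₀ = 166, n = 332; a·n₀/n = 142·166/332 = 71.0000; c·n₁/n = 76·166/332 = 38.0000
Stratum 2 (40–59): n₁ = 291, n₀ = 367, n = 658; a·n₀/n = 105·367/658 = 58.5638; c·n₁/n = 94·291/658 = 41.5714
Stratum 3 (≥ 60): n₁ = 299, n₀ = 92, n = 391; a·n₀/n = 242·92/391 = 56.9412; c·n₁/n = 46·299/391 = 35.1765
RR_MH = (71.0000 + 58.5638 + 56.9412) / (38.0000 + 41.5714 + 35.1765) = 186.5050 / 114.7479 = 1.62535

1.625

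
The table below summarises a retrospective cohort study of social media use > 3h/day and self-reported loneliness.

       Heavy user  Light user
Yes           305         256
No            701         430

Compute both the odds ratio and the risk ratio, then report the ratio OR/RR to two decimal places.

Reading the table with exposure as columns: a = 305 (Heavy user, case), b = 701 (Heavy user, non-case), c = 256 (Light user, case), d = 430.
OR = (305·430)/(701·256) = 131150/179456 = 0.73082
Risk in exposed = 305/1006 = 0.30318; risk in unexposed = 256/686 = 0.37318; RR = 0.81243
OR/RR = 0.73082 / 0.81243 = 0.89955
The outcome is not rare, so the OR lies further from 1 than the RR.

0.90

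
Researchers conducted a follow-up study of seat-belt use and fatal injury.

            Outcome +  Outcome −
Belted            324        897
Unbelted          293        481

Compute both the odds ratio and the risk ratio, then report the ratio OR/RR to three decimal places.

0.846

Cells: a = 324, b = 897, c = 293, d = 481.
OR = (324·481)/(897·293) = 155844/262821 = 0.59297
Risk in exposed = 324/1221 = 0.26536; risk in unexposed = 293/774 = 0.37855; RR = 0.70098
OR/RR = 0.59297 / 0.70098 = 0.84592
The outcome is not rare, so the OR lies further from 1 than the RR.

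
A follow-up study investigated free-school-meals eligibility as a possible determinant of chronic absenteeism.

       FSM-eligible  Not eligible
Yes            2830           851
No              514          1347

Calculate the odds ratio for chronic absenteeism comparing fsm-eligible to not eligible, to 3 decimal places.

8.715

Reading the table with exposure as columns: a = 2830 (FSM-eligible, case), b = 514 (FSM-eligible, non-case), c = 851 (Not eligible, case), d = 1347.
OR = (a·d)/(b·c) = (2830 × 1347) / (514 × 851) = 3812010 / 437414 = 8.71488
The odds of chronic absenteeism are about 8.71 times as high in the fsm-eligible group.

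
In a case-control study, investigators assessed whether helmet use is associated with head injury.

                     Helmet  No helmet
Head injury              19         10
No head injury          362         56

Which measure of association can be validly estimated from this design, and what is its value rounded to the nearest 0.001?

Reading the table with exposure as columns: a = 19 (Helmet, case), b = 362 (Helmet, non-case), c = 10 (No helmet, case), d = 56.
This is a case-control study: participants were sampled on outcome status, so risks in the source population cannot be estimated directly — relative risk is not valid here. The odds ratio is the appropriate measure.
OR = (a·d)/(b·c) = (19 × 56) / (362 × 10) = 1064 / 3620 = 0.29392

0.294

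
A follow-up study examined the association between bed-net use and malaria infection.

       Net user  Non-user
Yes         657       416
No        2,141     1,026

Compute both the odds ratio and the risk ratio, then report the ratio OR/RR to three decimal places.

Reading the table with exposure as columns: a = 657 (Net user, case), b = 2141 (Net user, non-case), c = 416 (Non-user, case), d = 1026.
OR = (657·1026)/(2141·416) = 674082/890656 = 0.75684
Risk in exposed = 657/2798 = 0.23481; risk in unexposed = 416/1442 = 0.28849; RR = 0.81393
OR/RR = 0.75684 / 0.81393 = 0.92985
The outcome is not rare, so the OR lies further from 1 than the RR.

0.930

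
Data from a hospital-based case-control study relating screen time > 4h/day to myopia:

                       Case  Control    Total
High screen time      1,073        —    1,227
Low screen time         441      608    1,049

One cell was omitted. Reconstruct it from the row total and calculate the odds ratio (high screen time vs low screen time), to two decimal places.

The missing cell is in the exposed row: 1227 − 1073 = 154.
So a = 1073, b = 154, c = 441, d = 608.
OR = (a·d)/(b·c) = (1073 × 608) / (154 × 441) = 652384 / 67914 = 9.60603

9.61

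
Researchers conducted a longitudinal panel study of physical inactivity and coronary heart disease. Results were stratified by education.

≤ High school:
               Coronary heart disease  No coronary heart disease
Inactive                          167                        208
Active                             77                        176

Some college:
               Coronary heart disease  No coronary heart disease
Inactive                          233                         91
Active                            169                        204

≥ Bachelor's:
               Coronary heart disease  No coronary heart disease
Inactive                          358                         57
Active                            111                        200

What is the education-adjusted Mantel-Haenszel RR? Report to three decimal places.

1.837

RR_MH = Σ(aᵢ·n₀ᵢ/nᵢ) / Σ(cᵢ·n₁ᵢ/nᵢ), with n₁ᵢ = aᵢ+bᵢ (exposed), n₀ᵢ = cᵢ+dᵢ (unexposed), nᵢ = n₁ᵢ+n₀ᵢ.
Stratum 1 (≤ High school): n₁ = 375, n₀ = 253, n = 628; a·n₀/n = 167·253/628 = 67.2787; c·n₁/n = 77·375/628 = 45.9793
Stratum 2 (Some college): n₁ = 324, n₀ = 373, n = 697; a·n₀/n = 233·373/697 = 124.6901; c·n₁/n = 169·324/697 = 78.5595
Stratum 3 (≥ Bachelor's): n₁ = 415, n₀ = 311, n = 726; a·n₀/n = 358·311/726 = 153.3581; c·n₁/n = 111·415/726 = 63.4504
RR_MH = (67.2787 + 124.6901 + 153.3581) / (45.9793 + 78.5595 + 63.4504) = 345.3269 / 187.9893 = 1.83695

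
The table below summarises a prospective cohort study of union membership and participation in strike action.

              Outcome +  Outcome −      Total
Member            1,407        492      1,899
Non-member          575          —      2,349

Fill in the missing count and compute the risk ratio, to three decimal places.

3.027

The missing cell is in the unexposed row: 2349 − 575 = 1774.
So a = 1407, b = 492, c = 575, d = 1774.
RR = [a/(a+b)] / [c/(c+d)] = (1407/1899) / (575/2349) = 0.74092/0.24479 = 3.02680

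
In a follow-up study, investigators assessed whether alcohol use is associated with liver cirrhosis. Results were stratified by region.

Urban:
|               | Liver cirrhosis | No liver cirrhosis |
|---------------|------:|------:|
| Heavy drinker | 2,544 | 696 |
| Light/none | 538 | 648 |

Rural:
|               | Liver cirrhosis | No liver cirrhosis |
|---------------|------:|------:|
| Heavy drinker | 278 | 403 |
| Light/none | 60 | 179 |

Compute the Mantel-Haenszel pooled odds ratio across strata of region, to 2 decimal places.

3.85

OR_MH = Σ(aᵢdᵢ/nᵢ) / Σ(bᵢcᵢ/nᵢ), where nᵢ is the stratum total.
Stratum 1 (Urban): n = 4426; a·d/n = 2544·648/4426 = 372.4609; b·c/n = 696·538/4426 = 84.6019
Stratum 2 (Rural): n = 920; a·d/n = 278·179/920 = 54.0891; b·c/n = 403·60/920 = 26.2826
OR_MH = (372.4609 + 54.0891) / (84.6019 + 26.2826) = 426.5500 / 110.8845 = 3.84680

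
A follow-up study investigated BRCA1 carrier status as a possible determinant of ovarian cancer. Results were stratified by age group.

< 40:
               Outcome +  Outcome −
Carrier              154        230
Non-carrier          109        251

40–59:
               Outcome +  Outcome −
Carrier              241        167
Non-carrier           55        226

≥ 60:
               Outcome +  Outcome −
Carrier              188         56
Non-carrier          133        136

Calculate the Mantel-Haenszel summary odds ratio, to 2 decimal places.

2.94

OR_MH = Σ(aᵢdᵢ/nᵢ) / Σ(bᵢcᵢ/nᵢ), where nᵢ is the stratum total.
Stratum 1 (< 40): n = 744; a·d/n = 154·251/744 = 51.9543; b·c/n = 230·109/744 = 33.6962
Stratum 2 (40–59): n = 689; a·d/n = 241·226/689 = 79.0508; b·c/n = 167·55/689 = 13.3309
Stratum 3 (≥ 60): n = 513; a·d/n = 188·136/513 = 49.8402; b·c/n = 56·133/513 = 14.5185
OR_MH = (51.9543 + 79.0508 + 49.8402) / (33.6962 + 13.3309 + 14.5185) = 180.8453 / 61.5457 = 2.93839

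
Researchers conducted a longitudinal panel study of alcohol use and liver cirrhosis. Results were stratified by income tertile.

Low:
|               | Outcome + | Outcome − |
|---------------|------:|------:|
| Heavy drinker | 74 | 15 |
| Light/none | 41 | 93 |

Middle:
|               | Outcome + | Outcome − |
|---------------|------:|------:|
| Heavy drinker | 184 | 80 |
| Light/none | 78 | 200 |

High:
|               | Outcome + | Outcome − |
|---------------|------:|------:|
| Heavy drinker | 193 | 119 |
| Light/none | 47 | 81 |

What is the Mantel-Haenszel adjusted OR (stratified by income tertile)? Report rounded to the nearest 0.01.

OR_MH = Σ(aᵢdᵢ/nᵢ) / Σ(bᵢcᵢ/nᵢ), where nᵢ is the stratum total.
Stratum 1 (Low): n = 223; a·d/n = 74·93/223 = 30.8610; b·c/n = 15·41/223 = 2.7578
Stratum 2 (Middle): n = 542; a·d/n = 184·200/542 = 67.8967; b·c/n = 80·78/542 = 11.5129
Stratum 3 (High): n = 440; a·d/n = 193·81/440 = 35.5295; b·c/n = 119·47/440 = 12.7114
OR_MH = (30.8610 + 67.8967 + 35.5295) / (2.7578 + 11.5129 + 12.7114) = 134.2872 / 26.9821 = 4.97690

4.98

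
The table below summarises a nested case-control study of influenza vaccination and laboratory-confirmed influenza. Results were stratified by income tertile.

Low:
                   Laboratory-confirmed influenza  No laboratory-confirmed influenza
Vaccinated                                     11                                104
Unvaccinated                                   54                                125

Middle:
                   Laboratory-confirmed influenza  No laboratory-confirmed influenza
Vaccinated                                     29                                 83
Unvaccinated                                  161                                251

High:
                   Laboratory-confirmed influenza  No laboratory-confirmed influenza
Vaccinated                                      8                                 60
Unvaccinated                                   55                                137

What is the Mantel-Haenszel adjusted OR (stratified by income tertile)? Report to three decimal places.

0.398

OR_MH = Σ(aᵢdᵢ/nᵢ) / Σ(bᵢcᵢ/nᵢ), where nᵢ is the stratum total.
Stratum 1 (Low): n = 294; a·d/n = 11·125/294 = 4.6769; b·c/n = 104·54/294 = 19.1020
Stratum 2 (Middle): n = 524; a·d/n = 29·251/524 = 13.8912; b·c/n = 83·161/524 = 25.5019
Stratum 3 (High): n = 260; a·d/n = 8·137/260 = 4.2154; b·c/n = 60·55/260 = 12.6923
OR_MH = (4.6769 + 13.8912 + 4.2154) / (19.1020 + 25.5019 + 12.6923) = 22.7835 / 57.2963 = 0.39764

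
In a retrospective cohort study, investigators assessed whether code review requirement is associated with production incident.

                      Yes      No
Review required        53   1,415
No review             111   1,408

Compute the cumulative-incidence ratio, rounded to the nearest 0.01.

Cells: a = 53, b = 1415, c = 111, d = 1408.
Risk in exposed = 53/1468 = 0.03610; risk in unexposed = 111/1519 = 0.07307.
RR = 0.03610 / 0.07307 = 0.49407
The risk is 51% lower among the exposed than among the unexposed.

0.49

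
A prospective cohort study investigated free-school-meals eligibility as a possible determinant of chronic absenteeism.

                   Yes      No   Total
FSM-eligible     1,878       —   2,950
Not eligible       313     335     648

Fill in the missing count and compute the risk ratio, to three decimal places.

1.318

The missing cell is in the exposed row: 2950 − 1878 = 1072.
So a = 1878, b = 1072, c = 313, d = 335.
RR = [a/(a+b)] / [c/(c+d)] = (1878/2950) / (313/648) = 0.63661/0.48302 = 1.31797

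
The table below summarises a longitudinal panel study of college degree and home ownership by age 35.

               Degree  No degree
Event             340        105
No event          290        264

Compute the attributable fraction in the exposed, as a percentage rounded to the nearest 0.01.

47.27

Reading the table with exposure as columns: a = 340 (Degree, case), b = 290 (Degree, non-case), c = 105 (No degree, case), d = 264.
Risk in exposed = 340/630 = 0.53968; risk in unexposed = 105/369 = 0.28455.
RR = 0.53968/0.28455 = 1.89660
AR% = (RR − 1)/RR × 100 = (1.89660 − 1)/1.89660 × 100 = 47.2740%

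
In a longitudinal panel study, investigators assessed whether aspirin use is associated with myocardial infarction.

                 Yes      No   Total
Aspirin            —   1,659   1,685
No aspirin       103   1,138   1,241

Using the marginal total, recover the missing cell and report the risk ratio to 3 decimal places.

0.186

The missing cell is in the exposed row: 1685 − 1659 = 26.
So a = 26, b = 1659, c = 103, d = 1138.
RR = [a/(a+b)] / [c/(c+d)] = (26/1685) / (103/1241) = 0.01543/0.08300 = 0.18591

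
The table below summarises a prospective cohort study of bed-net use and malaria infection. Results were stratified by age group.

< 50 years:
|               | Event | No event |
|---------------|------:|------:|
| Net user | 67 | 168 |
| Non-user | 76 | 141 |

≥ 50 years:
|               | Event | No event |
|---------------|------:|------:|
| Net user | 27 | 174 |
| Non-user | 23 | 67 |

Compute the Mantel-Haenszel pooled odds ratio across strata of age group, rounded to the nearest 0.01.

OR_MH = Σ(aᵢdᵢ/nᵢ) / Σ(bᵢcᵢ/nᵢ), where nᵢ is the stratum total.
Stratum 1 (< 50 years): n = 452; a·d/n = 67·141/452 = 20.9004; b·c/n = 168·76/452 = 28.2478
Stratum 2 (≥ 50 years): n = 291; a·d/n = 27·67/291 = 6.2165; b·c/n = 174·23/291 = 13.7526
OR_MH = (20.9004 + 6.2165) / (28.2478 + 13.7526) = 27.1169 / 42.0004 = 0.64564

0.65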